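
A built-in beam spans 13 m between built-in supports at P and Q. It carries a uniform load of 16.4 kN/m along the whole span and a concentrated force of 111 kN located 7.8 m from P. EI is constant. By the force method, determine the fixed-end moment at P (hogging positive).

Release both end moments; the primary structure is a simply-supported span PQ with redundants M_P and M_Q.
Simple-span end rotations at P and Q under the given loads:
  at P: UDL 16.4: wL³/(24EI) = 1501/EI
  at Q: UDL 16.4: wL³/(24EI) = 1501/EI
  at P: point load 111 at a = 7.8: Pab(L + b)/(6LEI) = 1051/EI
  at Q: point load 111 at a = 7.8: Pab(L + a)/(6LEI) = 1201/EI
  θ_P0 = 2552/EI,  θ_Q0 = 2702/EI
Flexibility coefficients: a unit moment at one end gives L/(3EI) there and L/(6EI) at the far end, so f₁₁ = f₂₂ = 4.333/EI and f₁₂ = f₂₁ = 2.167/EI.
Compatibility — zero rotation at each built-in end:
  4.333 M_P + 2.167 M_Q = 2552
  2.167 M_P + 4.333 M_Q = 2702
Solving the pair gives M_P = 369.5 kN·m and M_Q = 438.8 kN·m (hogging).

M_P = 369.5 kN·m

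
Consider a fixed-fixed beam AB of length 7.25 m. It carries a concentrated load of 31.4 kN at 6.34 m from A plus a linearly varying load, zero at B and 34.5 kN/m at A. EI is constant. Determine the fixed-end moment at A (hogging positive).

M_A = 93.81 kN·m

Take the two fixed-end moments M_A, M_B as redundants; the released structure is the simple span AB.
End rotations of the released simple span under the applied load (×1/EI):
  at A: point load 31.4 at a = 6.34: Pab(L + b)/(6LEI) = 33.98/EI
  at B: point load 31.4 at a = 6.34: Pab(L + a)/(6LEI) = 56.6/EI
  at A: triangular load, peak 34.5: w₀L³/(45EI) = 292.2/EI
  at B: triangular load, peak 34.5: 7w₀L³/(360EI) = 255.6/EI
  θ_A0 = 326.1/EI,  θ_B0 = 312.2/EI
Flexibility coefficients: a unit moment at one end gives L/(3EI) there and L/(6EI) at the far end, so f₁₁ = f₂₂ = 2.417/EI and f₁₂ = f₂₁ = 1.208/EI.
Compatibility — zero rotation at each built-in end:
  2.417 M_A + 1.208 M_B = 326.1
  1.208 M_A + 2.417 M_B = 312.2
Solving the pair gives M_A = 93.81 kN·m and M_B = 82.3 kN·m (hogging).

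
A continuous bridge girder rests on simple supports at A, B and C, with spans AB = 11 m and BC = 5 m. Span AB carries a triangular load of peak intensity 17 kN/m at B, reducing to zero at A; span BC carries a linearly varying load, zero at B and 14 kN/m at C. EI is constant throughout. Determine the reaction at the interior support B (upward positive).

R_B = 103.3 kN

Take M_B as the redundant. Released structure: two simple spans AB and BC with a hinge at B.
Discontinuity in slope at B on the released structure — sum the simple-span end rotations:
  span AB: triangular load, peak 17: w₀L³/(45EI) = 502.8/EI
  span BC: triangular load, peak 14: 7w₀L³/(360EI) = 34.03/EI
  relative rotation θ_0 = (502.8 + 34.03)/EI = 536.9/EI
A unit hogging moment at B produces rotation L₁/(3EI) + L₂/(3EI) = 5.333/EI.
Compatibility: M_B·(L₁+L₂)/(3EI) = θ_0, giving M_B = 100.7 kN·m (hogging).
Span AB, ΣM about A with M_B applied at B: R_B^{AB}·11 = 685.7 + 100.7, so R_B^{AB} = 71.48 kN and R_A = 93.5 − 71.48 = 22.02 kN.
Span BC, ΣM about C: R_B^{BC}·5 = 58.33 + 100.7, so R_B^{BC} = 31.8 kN and R_C = 35 − 31.8 = 3.201 kN.
R_B = 71.48 + 31.8 = 103.3 kN.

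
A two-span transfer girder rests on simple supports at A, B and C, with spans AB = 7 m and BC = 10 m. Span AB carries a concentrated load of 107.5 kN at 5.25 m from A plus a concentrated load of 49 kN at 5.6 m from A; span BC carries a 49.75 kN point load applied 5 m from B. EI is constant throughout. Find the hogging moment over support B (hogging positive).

M_B = 126 kN·m

Take M_B as the redundant. Released structure: two simple spans AB and BC with a hinge at B.
Rotations at B on the released spans (each span's end-slope, ×1/EI):
  span AB: point load 107.5 at a = 5.25: Pab(L + a)/(6LEI) = 288.1/EI
  span AB: point load 49 at a = 5.6: Pab(L + a)/(6LEI) = 115.2/EI
  span BC: point load 49.75 at a = 5: Pab(L + b)/(6LEI) = 310.9/EI
  relative rotation θ_0 = (403.3 + 310.9)/EI = 714.3/EI
A unit hogging moment at B produces rotation L₁/(3EI) + L₂/(3EI) = 5.667/EI.
Compatibility: M_B·(L₁+L₂)/(3EI) = θ_0, giving M_B = 126 kN·m (hogging).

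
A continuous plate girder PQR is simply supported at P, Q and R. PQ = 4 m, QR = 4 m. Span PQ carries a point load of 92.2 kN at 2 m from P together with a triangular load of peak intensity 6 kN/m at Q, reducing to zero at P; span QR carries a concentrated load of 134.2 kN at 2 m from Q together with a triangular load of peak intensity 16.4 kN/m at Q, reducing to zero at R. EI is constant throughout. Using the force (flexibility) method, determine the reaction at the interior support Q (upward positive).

Insert a hinge at Q; M_Q is the redundant, and each span becomes simply supported.
Discontinuity in slope at Q on the released structure — sum the simple-span end rotations:
  span PQ: point load 92.2 at a = 2: Pab(L + a)/(6LEI) = 92.2/EI
  span PQ: triangular load, peak 6: w₀L³/(45EI) = 8.533/EI
  span QR: point load 134.2 at a = 2: Pab(L + b)/(6LEI) = 134.2/EI
  span QR: triangular load, peak 16.4: w₀L³/(45EI) = 23.32/EI
  relative rotation θ_0 = (100.7 + 157.5)/EI = 258.3/EI
A unit hogging moment at Q produces rotation L₁/(3EI) + L₂/(3EI) = 2.667/EI.
Compatibility: M_Q·(L₁+L₂)/(3EI) = θ_0, giving M_Q = 96.85 kN·m (hogging).
Span PQ, ΣM about P with M_Q applied at Q: R_Q^{PQ}·4 = 216.4 + 96.85, so R_Q^{PQ} = 78.31 kN and R_P = 104.2 − 78.31 = 25.89 kN.
Span QR, ΣM about R: R_Q^{QR}·4 = 355.9 + 96.85, so R_Q^{QR} = 113.2 kN and R_R = 167 − 113.2 = 53.82 kN.
R_Q = 78.31 + 113.2 = 191.5 kN.

R_Q = 191.5 kN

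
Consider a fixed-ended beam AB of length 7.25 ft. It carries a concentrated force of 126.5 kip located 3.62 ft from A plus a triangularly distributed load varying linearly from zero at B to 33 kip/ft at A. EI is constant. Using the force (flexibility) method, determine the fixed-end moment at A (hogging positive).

M_A = 201.5 kip·ft

Release both end moments; the primary structure is a simply-supported span AB with redundants M_A and M_B.
Simple-span end rotations at A and B under the given loads:
  at A: point load 126.5 at a = 3.62: Pab(L + b)/(6LEI) = 415.8/EI
  at B: point load 126.5 at a = 3.62: Pab(L + a)/(6LEI) = 415.4/EI
  at A: triangular load, peak 33: w₀L³/(45EI) = 279.5/EI
  at B: triangular load, peak 33: 7w₀L³/(360EI) = 244.5/EI
  θ_A0 = 695.2/EI,  θ_B0 = 659.9/EI
Flexibility coefficients: a unit moment at one end gives L/(3EI) there and L/(6EI) at the far end, so f₁₁ = f₂₂ = 2.417/EI and f₁₂ = f₂₁ = 1.208/EI.
Compatibility — zero rotation at each built-in end:
  2.417 M_A + 1.208 M_B = 695.2
  1.208 M_A + 2.417 M_B = 659.9
Solving the pair gives M_A = 201.5 kip·ft and M_B = 172.3 kip·ft (hogging).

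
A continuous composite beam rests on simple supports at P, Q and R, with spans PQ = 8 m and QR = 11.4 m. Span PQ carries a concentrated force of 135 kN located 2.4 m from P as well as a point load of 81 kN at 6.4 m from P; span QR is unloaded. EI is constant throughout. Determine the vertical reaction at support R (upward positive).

Insert a hinge at Q; M_Q is the redundant, and each span becomes simply supported.
Discontinuity in slope at Q on the released structure — sum the simple-span end rotations:
  span PQ: point load 135 at a = 2.4: Pab(L + a)/(6LEI) = 393.1/EI
  span PQ: point load 81 at a = 6.4: Pab(L + a)/(6LEI) = 248.8/EI
  relative rotation θ_0 = (642 + 0)/EI = 642/EI
A unit hogging moment at Q produces rotation L₁/(3EI) + L₂/(3EI) = 6.467/EI.
Slope continuity at Q: θ_0 = M_Q·6.467/EI, so M_Q = 642/6.467 = 99.27 kN·m (hogging).
Span QR, ΣM about R: R_Q^{QR}·11.4 = 0 + 99.27, so R_Q^{QR} = 8.708 kN and R_R = 0 − 8.708 = -8.708 kN.

R_R = -8.708 kN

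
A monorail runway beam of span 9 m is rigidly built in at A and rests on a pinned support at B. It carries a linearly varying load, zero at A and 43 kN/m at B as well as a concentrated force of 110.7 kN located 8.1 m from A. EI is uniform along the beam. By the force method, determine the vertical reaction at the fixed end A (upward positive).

R_A = 103.6 kN

Remove the prop at B; the released (primary) structure is a cantilever built in at A.
Deflection at B on the released cantilever, summing each load's contribution:
  triangular load, peak 43 at the free end: 11w₀L⁴/(120EI) = 25861/EI
  point load 110.7 at a = 8.1: Pa²(3L − a)/(6EI) = 22879/EI
  δ_0 = 48740/EI
Flexibility coefficient — unit upward force at B: δ_{BB} = L³/(3EI) = 243/EI.
The prop prevents deflection at B: R_B = δ_0/δ_{BB} = 48740/243 = 200.6 kN.
Vertical equilibrium: R_A = ΣP − R_B = 304.2 − 200.6 = 103.6 kN.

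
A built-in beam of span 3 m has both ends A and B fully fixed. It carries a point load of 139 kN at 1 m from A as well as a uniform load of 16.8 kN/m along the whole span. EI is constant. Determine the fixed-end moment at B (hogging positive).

M_B = 43.49 kN·m

Release both end moments; the primary structure is a simply-supported span AB with redundants M_A and M_B.
On the primary (simply-supported) span, the end slopes from the loading are:
  at A: point load 139 at a = 1: Pab(L + b)/(6LEI) = 77.22/EI
  at B: point load 139 at a = 1: Pab(L + a)/(6LEI) = 61.78/EI
  at A: UDL 16.8: wL³/(24EI) = 18.9/EI
  at B: UDL 16.8: wL³/(24EI) = 18.9/EI
  θ_A0 = 96.12/EI,  θ_B0 = 80.68/EI
Flexibility coefficients: a unit moment at one end gives L/(3EI) there and L/(6EI) at the far end, so f₁₁ = f₂₂ = 1/EI and f₁₂ = f₂₁ = 0.5/EI.
Compatibility — zero rotation at each built-in end:
  1 M_A + 0.5 M_B = 96.12
  0.5 M_A + 1 M_B = 80.68
Solving the pair gives M_A = 74.38 kN·m and M_B = 43.49 kN·m (hogging).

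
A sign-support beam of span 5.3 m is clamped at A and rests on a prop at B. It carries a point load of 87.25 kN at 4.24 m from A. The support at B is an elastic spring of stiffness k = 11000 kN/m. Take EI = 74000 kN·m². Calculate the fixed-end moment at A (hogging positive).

M_A = 83.26 kN·m

Take the reaction at B as the redundant and release it; the primary structure is a cantilever fixed at A.
Downward deflection at the released point B due to the loads:
  point load 87.25 at a = 4.24: Pa²(3L − a)/(6EI) = 3048/EI
Tip deflection under a unit load at B: L³/(3EI) = 49.63/EI.
With EI = 74000 kN·m²: δ_0 = 0.041192 m and δ_{BB} = 0.000671 m/kN.
Compatibility — the spring shortens by R_B/k under the reaction it provides: δ_0 − R_B·δ_{BB} = R_B/k. With 1/k = 0.000091 m/kN, R_B = δ_0 / (δ_{BB} + 1/k) = 0.041192 / (0.000671 + 0.000091) = 54.09 kN.
Moment equilibrium about A: M_A = Σ(load moments about A) − R_B·L = 369.9 − 54.09×5.3 = 83.26 kN·m.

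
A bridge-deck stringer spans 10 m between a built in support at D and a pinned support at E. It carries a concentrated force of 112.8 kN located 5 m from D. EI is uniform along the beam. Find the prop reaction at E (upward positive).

Release the roller at E. Primary structure: cantilever fixed at D.
Deflection at E on the released cantilever, summing each load's contribution:
  point load 112.8 at a = 5: Pa²(3L − a)/(6EI) = 11750/EI
Flexibility coefficient — unit upward force at E: δ_{EE} = L³/(3EI) = 333.3/EI.
The prop prevents deflection at E: R_E = δ_0/δ_{EE} = 11750/333.3 = 35.25 kN.

R_E = 35.25 kN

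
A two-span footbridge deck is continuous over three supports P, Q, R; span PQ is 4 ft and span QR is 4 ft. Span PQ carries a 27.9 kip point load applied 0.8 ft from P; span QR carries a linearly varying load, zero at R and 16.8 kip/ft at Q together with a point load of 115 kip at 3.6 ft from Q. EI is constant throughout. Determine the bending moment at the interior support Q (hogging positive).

Take M_Q as the redundant. Released structure: two simple spans PQ and QR with a hinge at Q.
End slopes at the hinge Q, treating each span as simply supported:
  span PQ: point load 27.9 at a = 0.8: Pab(L + a)/(6LEI) = 14.28/EI
  span QR: triangular load, peak 16.8: w₀L³/(45EI) = 23.89/EI
  span QR: point load 115 at a = 3.6: Pab(L + b)/(6LEI) = 30.36/EI
  relative rotation θ_0 = (14.28 + 54.25)/EI = 68.54/EI
A unit hogging moment at Q produces rotation L₁/(3EI) + L₂/(3EI) = 2.667/EI.
Slope continuity at Q: θ_0 = M_Q·2.667/EI, so M_Q = 68.54/2.667 = 25.7 kip·ft (hogging).

M_Q = 25.7 kip·ft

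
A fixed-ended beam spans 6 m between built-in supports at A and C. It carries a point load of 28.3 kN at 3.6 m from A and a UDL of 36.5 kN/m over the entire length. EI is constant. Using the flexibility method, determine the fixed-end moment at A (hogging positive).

M_A = 125.8 kN·m

Release both end moments; the primary structure is a simply-supported span AC with redundants M_A and M_C.
End rotations of the released simple span under the applied load (×1/EI):
  at A: point load 28.3 at a = 3.6: Pab(L + b)/(6LEI) = 57.05/EI
  at C: point load 28.3 at a = 3.6: Pab(L + a)/(6LEI) = 65.2/EI
  at A: UDL 36.5: wL³/(24EI) = 328.5/EI
  at C: UDL 36.5: wL³/(24EI) = 328.5/EI
  θ_A0 = 385.6/EI,  θ_C0 = 393.7/EI
Flexibility coefficients: a unit moment at one end gives L/(3EI) there and L/(6EI) at the far end, so f₁₁ = f₂₂ = 2/EI and f₁₂ = f₂₁ = 1/EI.
Compatibility — zero rotation at each built-in end:
  2 M_A + 1 M_C = 385.6
  1 M_A + 2 M_C = 393.7
Solving the pair gives M_A = 125.8 kN·m and M_C = 134 kN·m (hogging).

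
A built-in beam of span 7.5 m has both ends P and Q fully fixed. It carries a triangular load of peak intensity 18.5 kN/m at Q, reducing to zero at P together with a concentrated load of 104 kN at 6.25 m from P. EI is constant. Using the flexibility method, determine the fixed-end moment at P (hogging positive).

Take the two fixed-end moments M_P, M_Q as redundants; the released structure is the simple span PQ.
End rotations of the released simple span under the applied load (×1/EI):
  at P: triangular load, peak 18.5: 7w₀L³/(360EI) = 151.8/EI
  at Q: triangular load, peak 18.5: w₀L³/(45EI) = 173.4/EI
  at P: point load 104 at a = 6.25: Pab(L + b)/(6LEI) = 158/EI
  at Q: point load 104 at a = 6.25: Pab(L + a)/(6LEI) = 248.3/EI
  θ_P0 = 309.7/EI,  θ_Q0 = 421.7/EI
Flexibility coefficients: a unit moment at one end gives L/(3EI) there and L/(6EI) at the far end, so f₁₁ = f₂₂ = 2.5/EI and f₁₂ = f₂₁ = 1.25/EI.
Compatibility — zero rotation at each built-in end:
  2.5 M_P + 1.25 M_Q = 309.7
  1.25 M_P + 2.5 M_Q = 421.7
Solving the pair gives M_P = 52.74 kN·m and M_Q = 142.3 kN·m (hogging).

M_P = 52.74 kN·m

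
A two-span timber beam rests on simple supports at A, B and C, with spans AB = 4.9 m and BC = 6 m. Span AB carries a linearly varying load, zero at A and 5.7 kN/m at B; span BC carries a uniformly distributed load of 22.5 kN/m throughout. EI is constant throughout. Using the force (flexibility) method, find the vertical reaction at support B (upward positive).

Release continuity at B by inserting a hinge; the redundant is the internal moment M_B. The primary structure is two simply-supported spans AB and BC.
End slopes at the hinge B, treating each span as simply supported:
  span AB: triangular load, peak 5.7: w₀L³/(45EI) = 14.9/EI
  span BC: UDL 22.5: wL³/(24EI) = 202.5/EI
  relative rotation θ_0 = (14.9 + 202.5)/EI = 217.4/EI
A unit hogging moment at B produces rotation L₁/(3EI) + L₂/(3EI) = 3.633/EI.
Slope continuity at B: θ_0 = M_B·3.633/EI, so M_B = 217.4/3.633 = 59.84 kN·m (hogging).
Span AB, ΣM about A with M_B applied at B: R_B^{AB}·4.9 = 45.62 + 59.84, so R_B^{AB} = 21.52 kN and R_A = 13.96 − 21.52 = -7.556 kN.
Span BC, ΣM about C: R_B^{BC}·6 = 405 + 59.84, so R_B^{BC} = 77.47 kN and R_C = 135 − 77.47 = 57.53 kN.
R_B = 21.52 + 77.47 = 98.99 kN.

R_B = 98.99 kN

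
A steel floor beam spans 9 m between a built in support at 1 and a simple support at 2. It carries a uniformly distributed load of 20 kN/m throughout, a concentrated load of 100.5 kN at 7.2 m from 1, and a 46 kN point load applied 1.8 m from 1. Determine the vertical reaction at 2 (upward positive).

Release the roller at 2. Primary structure: cantilever fixed at 1.
Primary-structure tip deflection at 2 by superposition:
  UDL 20: wL⁴/(8EI) = 16402/EI
  point load 100.5 at a = 7.2: Pa²(3L − a)/(6EI) = 17193/EI
  point load 46 at a = 1.8: Pa²(3L − a)/(6EI) = 626/EI
  δ_0 = 34221/EI
Flexibility coefficient — unit upward force at 2: δ_{22} = L³/(3EI) = 243/EI.
The prop prevents deflection at 2: R_2 = δ_0/δ_{22} = 34221/243 = 140.8 kN.

R_2 = 140.8 kN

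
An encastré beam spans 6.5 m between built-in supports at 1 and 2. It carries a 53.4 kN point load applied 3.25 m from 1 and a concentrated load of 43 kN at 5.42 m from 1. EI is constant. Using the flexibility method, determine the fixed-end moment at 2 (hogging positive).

Take the two fixed-end moments M_1, M_2 as redundants; the released structure is the simple span 12.
Simple-span end rotations at 1 and 2 under the given loads:
  at 1: point load 53.4 at a = 3.25: Pab(L + b)/(6LEI) = 141/EI
  at 2: point load 53.4 at a = 3.25: Pab(L + a)/(6LEI) = 141/EI
  at 1: point load 43 at a = 5.42: Pab(L + b)/(6LEI) = 48.92/EI
  at 2: point load 43 at a = 5.42: Pab(L + a)/(6LEI) = 76.93/EI
  θ_10 = 189.9/EI,  θ_20 = 217.9/EI
Flexibility coefficients: a unit moment at one end gives L/(3EI) there and L/(6EI) at the far end, so f₁₁ = f₂₂ = 2.167/EI and f₁₂ = f₂₁ = 1.083/EI.
Compatibility — zero rotation at each built-in end:
  2.167 M_1 + 1.083 M_2 = 189.9
  1.083 M_1 + 2.167 M_2 = 217.9
Solving the pair gives M_1 = 49.82 kN·m and M_2 = 75.68 kN·m (hogging).

M_2 = 75.68 kN·m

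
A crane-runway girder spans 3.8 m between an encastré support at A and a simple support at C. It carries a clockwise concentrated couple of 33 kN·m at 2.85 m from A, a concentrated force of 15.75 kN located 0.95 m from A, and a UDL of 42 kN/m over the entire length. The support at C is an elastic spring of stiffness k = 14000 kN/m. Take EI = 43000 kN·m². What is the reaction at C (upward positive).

Release the roller at C. Primary structure: cantilever fixed at A.
Primary-structure tip deflection at C by superposition:
  clockwise couple 33 at a = 2.85: M₀a(2L − a)/(2EI) = 223.4/EI
  point load 15.75 at a = 0.95: Pa²(3L − a)/(6EI) = 24.76/EI
  UDL 42: wL⁴/(8EI) = 1095/EI
  δ_0 = 1343/EI
Tip deflection under a unit load at C: L³/(3EI) = 18.29/EI.
With EI = 43000 kN·m²: δ_0 = 0.031228 m and δ_{CC} = 0.000425 m/kN.
Compatibility — the spring shortens by R_C/k under the reaction it provides: δ_0 − R_C·δ_{CC} = R_C/k. With 1/k = 0.000071 m/kN, R_C = δ_0 / (δ_{CC} + 1/k) = 0.031228 / (0.000425 + 0.000071) = 62.86 kN.

R_C = 62.86 kN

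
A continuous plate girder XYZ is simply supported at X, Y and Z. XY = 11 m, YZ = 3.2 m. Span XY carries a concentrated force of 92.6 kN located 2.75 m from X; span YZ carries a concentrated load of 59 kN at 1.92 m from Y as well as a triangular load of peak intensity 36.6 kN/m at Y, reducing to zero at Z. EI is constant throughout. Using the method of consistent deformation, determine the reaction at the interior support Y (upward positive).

Insert a hinge at Y; M_Y is the redundant, and each span becomes simply supported.
End slopes at the hinge Y, treating each span as simply supported:
  span XY: point load 92.6 at a = 2.75: Pab(L + a)/(6LEI) = 437.7/EI
  span YZ: point load 59 at a = 1.92: Pab(L + b)/(6LEI) = 33.83/EI
  span YZ: triangular load, peak 36.6: w₀L³/(45EI) = 26.65/EI
  relative rotation θ_0 = (437.7 + 60.48)/EI = 498.2/EI
A unit hogging moment at Y produces rotation L₁/(3EI) + L₂/(3EI) = 4.733/EI.
Compatibility: M_Y·(L₁+L₂)/(3EI) = θ_0, giving M_Y = 105.2 kN·m (hogging).
Span XY, ΣM about X with M_Y applied at Y: R_Y^{XY}·11 = 254.7 + 105.2, so R_Y^{XY} = 32.72 kN and R_X = 92.6 − 32.72 = 59.88 kN.
Span YZ, ΣM about Z: R_Y^{YZ}·3.2 = 200.4 + 105.2, so R_Y^{YZ} = 95.53 kN and R_Z = 117.6 − 95.53 = 22.03 kN.
R_Y = 32.72 + 95.53 = 128.2 kN.

R_Y = 128.2 kN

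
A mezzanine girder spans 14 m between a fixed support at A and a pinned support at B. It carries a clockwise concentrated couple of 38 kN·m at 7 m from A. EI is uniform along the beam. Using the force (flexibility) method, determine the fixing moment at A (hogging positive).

M_A = -4.75 kN·m

Release the roller at B. Primary structure: cantilever fixed at A.
Free-end deflection of the primary structure under the applied loading (downward +):
  clockwise couple 38 at a = 7: M₀a(2L − a)/(2EI) = 2793/EI
Flexibility coefficient — unit upward force at B: δ_{BB} = L³/(3EI) = 914.7/EI.
The prop prevents deflection at B: R_B = δ_0/δ_{BB} = 2793/914.7 = 3.054 kN.
Moment equilibrium about A: M_A = Σ(load moments about A) − R_B·L = 38 − 3.054×14 = -4.75 kN·m.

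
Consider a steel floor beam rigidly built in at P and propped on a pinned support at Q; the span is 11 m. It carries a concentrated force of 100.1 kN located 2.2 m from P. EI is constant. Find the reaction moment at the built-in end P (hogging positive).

Release the roller at Q. Primary structure: cantilever fixed at P.
Downward deflection at the released point Q due to the loads:
  point load 100.1 at a = 2.2: Pa²(3L − a)/(6EI) = 2487/EI
Flexibility coefficient — unit upward force at Q: δ_{QQ} = L³/(3EI) = 443.7/EI.
The prop prevents deflection at Q: R_Q = δ_0/δ_{QQ} = 2487/443.7 = 5.606 kN.
Moment equilibrium about P: M_P = Σ(load moments about P) − R_Q·L = 220.2 − 5.606×11 = 158.6 kN·m.

M_P = 158.6 kN·m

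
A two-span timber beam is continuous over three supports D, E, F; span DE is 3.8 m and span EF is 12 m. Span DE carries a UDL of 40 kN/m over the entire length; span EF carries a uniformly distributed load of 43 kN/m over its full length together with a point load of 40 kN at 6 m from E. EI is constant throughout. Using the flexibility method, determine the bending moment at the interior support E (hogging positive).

M_E = 673.6 kN·m

Take M_E as the redundant. Released structure: two simple spans DE and EF with a hinge at E.
End slopes at the hinge E, treating each span as simply supported:
  span DE: UDL 40: wL³/(24EI) = 91.45/EI
  span EF: UDL 43: wL³/(24EI) = 3096/EI
  span EF: point load 40 at a = 6: Pab(L + b)/(6LEI) = 360/EI
  relative rotation θ_0 = (91.45 + 3456)/EI = 3547/EI
A unit hogging moment at E produces rotation L₁/(3EI) + L₂/(3EI) = 5.267/EI.
Compatibility: M_E·(L₁+L₂)/(3EI) = θ_0, giving M_E = 673.6 kN·m (hogging).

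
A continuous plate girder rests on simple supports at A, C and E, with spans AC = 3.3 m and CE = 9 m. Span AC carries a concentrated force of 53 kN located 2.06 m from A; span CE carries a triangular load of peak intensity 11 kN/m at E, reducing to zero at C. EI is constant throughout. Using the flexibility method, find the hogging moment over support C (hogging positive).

Insert a hinge at C; M_C is the redundant, and each span becomes simply supported.
Discontinuity in slope at C on the released structure — sum the simple-span end rotations:
  span AC: point load 53 at a = 2.06: Pab(L + a)/(6LEI) = 36.65/EI
  span CE: triangular load, peak 11: 7w₀L³/(360EI) = 155.9/EI
  relative rotation θ_0 = (36.65 + 155.9)/EI = 192.6/EI
A unit hogging moment at C produces rotation L₁/(3EI) + L₂/(3EI) = 4.1/EI.
Slope continuity at C: θ_0 = M_C·4.1/EI, so M_C = 192.6/4.1 = 46.97 kN·m (hogging).

M_C = 46.97 kN·m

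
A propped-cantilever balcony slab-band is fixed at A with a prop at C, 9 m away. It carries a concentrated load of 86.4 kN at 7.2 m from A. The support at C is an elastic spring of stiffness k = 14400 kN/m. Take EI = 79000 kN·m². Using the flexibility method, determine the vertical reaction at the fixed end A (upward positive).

R_A = 26.92 kN

Choose R_C as the redundant. The primary structure is the cantilever fixed at A.
Downward deflection at the released point C due to the loads:
  point load 86.4 at a = 7.2: Pa²(3L − a)/(6EI) = 14781/EI
Flexibility coefficient — unit upward force at C: δ_{CC} = L³/(3EI) = 243/EI.
With EI = 79000 kN·m²: δ_0 = 0.1871 m and δ_{CC} = 0.003076 m/kN.
Compatibility — the spring shortens by R_C/k under the reaction it provides: δ_0 − R_C·δ_{CC} = R_C/k. With 1/k = 0.000069 m/kN, R_C = δ_0 / (δ_{CC} + 1/k) = 0.1871 / (0.003076 + 0.000069) = 59.48 kN.
Vertical equilibrium: R_A = ΣP − R_C = 86.4 − 59.48 = 26.92 kN.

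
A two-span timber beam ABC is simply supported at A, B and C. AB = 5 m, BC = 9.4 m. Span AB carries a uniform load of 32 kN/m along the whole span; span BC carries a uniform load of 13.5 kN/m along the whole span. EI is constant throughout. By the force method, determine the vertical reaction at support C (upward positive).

R_C = 49.4 kN

Insert a hinge at B; M_B is the redundant, and each span becomes simply supported.
Rotations at B on the released spans (each span's end-slope, ×1/EI):
  span AB: UDL 32: wL³/(24EI) = 166.7/EI
  span BC: UDL 13.5: wL³/(24EI) = 467.2/EI
  relative rotation θ_0 = (166.7 + 467.2)/EI = 633.9/EI
A unit hogging moment at B produces rotation L₁/(3EI) + L₂/(3EI) = 4.8/EI.
Slope continuity at B: θ_0 = M_B·4.8/EI, so M_B = 633.9/4.8 = 132.1 kN·m (hogging).
Span BC, ΣM about C: R_B^{BC}·9.4 = 596.4 + 132.1, so R_B^{BC} = 77.5 kN and R_C = 126.9 − 77.5 = 49.4 kN.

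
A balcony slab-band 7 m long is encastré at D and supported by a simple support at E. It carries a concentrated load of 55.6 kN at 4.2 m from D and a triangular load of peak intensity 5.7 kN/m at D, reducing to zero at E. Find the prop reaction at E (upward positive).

Choose R_E as the redundant. The primary structure is the cantilever fixed at D.
Deflection at E on the released cantilever, summing each load's contribution:
  point load 55.6 at a = 4.2: Pa²(3L − a)/(6EI) = 2746/EI
  triangular load, peak 5.7 at the fixed end: w₀L⁴/(30EI) = 456.2/EI
  δ_0 = 3202/EI
Flexibility coefficient — unit upward force at E: δ_{EE} = L³/(3EI) = 114.3/EI.
The prop prevents deflection at E: R_E = δ_0/δ_{EE} = 3202/114.3 = 28.01 kN.

R_E = 28.01 kN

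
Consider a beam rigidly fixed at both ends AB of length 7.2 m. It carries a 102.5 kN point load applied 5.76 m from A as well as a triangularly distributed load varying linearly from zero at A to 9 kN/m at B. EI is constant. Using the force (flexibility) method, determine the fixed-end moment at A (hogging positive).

M_A = 39.17 kN·m

Release both end moments; the primary structure is a simply-supported span AB with redundants M_A and M_B.
Simple-span end rotations at A and B under the given loads:
  at A: point load 102.5 at a = 5.76: Pab(L + b)/(6LEI) = 170/EI
  at B: point load 102.5 at a = 5.76: Pab(L + a)/(6LEI) = 255.1/EI
  at A: triangular load, peak 9: 7w₀L³/(360EI) = 65.32/EI
  at B: triangular load, peak 9: w₀L³/(45EI) = 74.65/EI
  θ_A0 = 235.4/EI,  θ_B0 = 329.7/EI
Flexibility coefficients: a unit moment at one end gives L/(3EI) there and L/(6EI) at the far end, so f₁₁ = f₂₂ = 2.4/EI and f₁₂ = f₂₁ = 1.2/EI.
Compatibility — zero rotation at each built-in end:
  2.4 M_A + 1.2 M_B = 235.4
  1.2 M_A + 2.4 M_B = 329.7
Solving the pair gives M_A = 39.17 kN·m and M_B = 117.8 kN·m (hogging).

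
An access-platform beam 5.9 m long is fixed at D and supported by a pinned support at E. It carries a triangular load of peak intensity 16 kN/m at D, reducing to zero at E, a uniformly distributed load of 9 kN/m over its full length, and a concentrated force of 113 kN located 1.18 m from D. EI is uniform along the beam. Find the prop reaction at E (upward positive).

R_E = 35.68 kN

Remove the prop at E; the released (primary) structure is a cantilever built in at D.
Primary-structure tip deflection at E by superposition:
  triangular load, peak 16 at the fixed end: w₀L⁴/(30EI) = 646.3/EI
  UDL 9: wL⁴/(8EI) = 1363/EI
  point load 113 at a = 1.18: Pa²(3L − a)/(6EI) = 433.2/EI
  δ_0 = 2443/EI
Flexibility coefficient — unit upward force at E: δ_{EE} = L³/(3EI) = 68.46/EI.
The prop prevents deflection at E: R_E = δ_0/δ_{EE} = 2443/68.46 = 35.68 kN.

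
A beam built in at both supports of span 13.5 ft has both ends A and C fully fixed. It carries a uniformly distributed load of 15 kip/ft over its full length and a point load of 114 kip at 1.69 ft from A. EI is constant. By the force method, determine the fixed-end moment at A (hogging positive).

Take the two fixed-end moments M_A, M_C as redundants; the released structure is the simple span AC.
End rotations of the released simple span under the applied load (×1/EI):
  at A: UDL 15: wL³/(24EI) = 1538/EI
  at C: UDL 15: wL³/(24EI) = 1538/EI
  at A: point load 114 at a = 1.69: Pab(L + b)/(6LEI) = 711/EI
  at C: point load 114 at a = 1.69: Pab(L + a)/(6LEI) = 426.7/EI
  θ_A0 = 2249/EI,  θ_C0 = 1964/EI
Flexibility coefficients: a unit moment at one end gives L/(3EI) there and L/(6EI) at the far end, so f₁₁ = f₂₂ = 4.5/EI and f₁₂ = f₂₁ = 2.25/EI.
Compatibility — zero rotation at each built-in end:
  4.5 M_A + 2.25 M_C = 2249
  2.25 M_A + 4.5 M_C = 1964
Solving the pair gives M_A = 375.3 kip·ft and M_C = 248.9 kip·ft (hogging).

M_A = 375.3 kip·ft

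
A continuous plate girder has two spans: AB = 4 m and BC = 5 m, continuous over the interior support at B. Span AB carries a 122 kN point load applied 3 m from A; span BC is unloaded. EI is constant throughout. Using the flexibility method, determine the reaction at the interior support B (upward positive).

Insert a hinge at B; M_B is the redundant, and each span becomes simply supported.
End slopes at the hinge B, treating each span as simply supported:
  span AB: point load 122 at a = 3: Pab(L + a)/(6LEI) = 106.8/EI
  relative rotation θ_0 = (106.8 + 0)/EI = 106.8/EI
A unit hogging moment at B produces rotation L₁/(3EI) + L₂/(3EI) = 3/EI.
Compatibility: M_B·(L₁+L₂)/(3EI) = θ_0, giving M_B = 35.58 kN·m (hogging).
Span AB, ΣM about A with M_B applied at B: R_B^{AB}·4 = 366 + 35.58, so R_B^{AB} = 100.4 kN and R_A = 122 − 100.4 = 21.6 kN.
Span BC, ΣM about C: R_B^{BC}·5 = 0 + 35.58, so R_B^{BC} = 7.117 kN and R_C = 0 − 7.117 = -7.117 kN.
R_B = 100.4 + 7.117 = 107.5 kN.

R_B = 107.5 kN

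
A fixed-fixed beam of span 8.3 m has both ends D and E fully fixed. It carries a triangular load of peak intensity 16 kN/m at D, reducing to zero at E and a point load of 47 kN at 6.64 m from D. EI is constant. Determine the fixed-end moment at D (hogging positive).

M_D = 67.6 kN·m

Take the two fixed-end moments M_D, M_E as redundants; the released structure is the simple span DE.
On the primary (simply-supported) span, the end slopes from the loading are:
  at D: triangular load, peak 16: w₀L³/(45EI) = 203.3/EI
  at E: triangular load, peak 16: 7w₀L³/(360EI) = 177.9/EI
  at D: point load 47 at a = 6.64: Pab(L + b)/(6LEI) = 103.6/EI
  at E: point load 47 at a = 6.64: Pab(L + a)/(6LEI) = 155.4/EI
  θ_D0 = 306.9/EI,  θ_E0 = 333.3/EI
Flexibility coefficients: a unit moment at one end gives L/(3EI) there and L/(6EI) at the far end, so f₁₁ = f₂₂ = 2.767/EI and f₁₂ = f₂₁ = 1.383/EI.
Compatibility — zero rotation at each built-in end:
  2.767 M_D + 1.383 M_E = 306.9
  1.383 M_D + 2.767 M_E = 333.3
Solving the pair gives M_D = 67.6 kN·m and M_E = 86.67 kN·m (hogging).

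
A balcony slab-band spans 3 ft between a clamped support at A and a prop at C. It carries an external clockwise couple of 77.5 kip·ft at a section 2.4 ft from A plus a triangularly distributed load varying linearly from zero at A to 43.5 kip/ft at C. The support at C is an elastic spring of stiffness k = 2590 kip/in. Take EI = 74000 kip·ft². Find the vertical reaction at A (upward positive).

Take the reaction at C as the redundant and release it; the primary structure is a cantilever fixed at A.
Downward deflection at the released point C due to the loads:
  clockwise couple 77.5 at a = 2.4: M₀a(2L − a)/(2EI) = 334.8/EI
  triangular load, peak 43.5 at the free end: 11w₀L⁴/(120EI) = 323/EI
  δ_0 = 657.8/EI
Flexibility coefficient — unit upward force at C: δ_{CC} = L³/(3EI) = 9/EI.
With EI = 74000 kip·ft²: δ_0 = 0.008889 ft and δ_{CC} = 0.000122 ft/kip.
Compatibility — the spring shortens by R_C/k under the reaction it provides: δ_0 − R_C·δ_{CC} = R_C/k. With 1/k = 1/(2590×12) ft/kip = 0.000032 ft/kip, R_C = δ_0 / (δ_{CC} + 1/k) = 0.008889 / (0.000122 + 0.000032) = 57.8 kip.
Vertical equilibrium: R_A = ΣP − R_C = 65.25 − 57.8 = 7.453 kip.

R_A = 7.453 kip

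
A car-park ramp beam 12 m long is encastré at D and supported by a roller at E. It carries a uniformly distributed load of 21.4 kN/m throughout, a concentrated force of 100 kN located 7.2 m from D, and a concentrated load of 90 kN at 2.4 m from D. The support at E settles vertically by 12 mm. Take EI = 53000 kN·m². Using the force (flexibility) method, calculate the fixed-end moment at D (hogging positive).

Take the reaction at E as the redundant and release it; the primary structure is a cantilever fixed at D.
Downward deflection at the released point E due to the loads:
  UDL 21.4: wL⁴/(8EI) = 55469/EI
  point load 100 at a = 7.2: Pa²(3L − a)/(6EI) = 24883/EI
  point load 90 at a = 2.4: Pa²(3L − a)/(6EI) = 2903/EI
  δ_0 = 83255/EI
Flexibility coefficient — unit upward force at E: δ_{EE} = L³/(3EI) = 576/EI.
With EI = 53000 kN·m²: δ_0 = 1.5708 m and δ_{EE} = 0.010868 m/kN.
Compatibility — the beam at E must follow the support down by 0.012 m: δ_0 − R_E·δ_{EE} = 0.012, so R_E = (1.5708 − 0.012)/0.010868 = 143.4 kN.
Moment equilibrium about D: M_D = Σ(load moments about D) − R_E·L = 2477 − 143.4×12 = 755.6 kN·m.

M_D = 755.6 kN·m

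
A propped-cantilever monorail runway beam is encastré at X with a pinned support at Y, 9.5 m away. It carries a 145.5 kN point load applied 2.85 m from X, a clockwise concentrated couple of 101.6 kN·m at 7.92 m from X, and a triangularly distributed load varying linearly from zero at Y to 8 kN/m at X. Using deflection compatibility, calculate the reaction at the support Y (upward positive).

R_Y = 40.88 kN

Release the roller at Y. Primary structure: cantilever fixed at X.
Primary-structure tip deflection at Y by superposition:
  point load 145.5 at a = 2.85: Pa²(3L − a)/(6EI) = 5052/EI
  clockwise couple 101.6 at a = 7.92: M₀a(2L − a)/(2EI) = 4458/EI
  triangular load, peak 8 at the fixed end: w₀L⁴/(30EI) = 2172/EI
  δ_0 = 11682/EI
Flexibility coefficient — unit upward force at Y: δ_{YY} = L³/(3EI) = 285.8/EI.
The prop prevents deflection at Y: R_Y = δ_0/δ_{YY} = 11682/285.8 = 40.88 kN.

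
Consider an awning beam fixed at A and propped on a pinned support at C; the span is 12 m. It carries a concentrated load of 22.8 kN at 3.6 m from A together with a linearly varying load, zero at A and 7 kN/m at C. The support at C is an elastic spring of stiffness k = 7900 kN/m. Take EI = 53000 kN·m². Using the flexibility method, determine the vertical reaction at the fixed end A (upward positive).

R_A = 39.23 kN

Take the reaction at C as the redundant and release it; the primary structure is a cantilever fixed at A.
Primary-structure tip deflection at C by superposition:
  point load 22.8 at a = 3.6: Pa²(3L − a)/(6EI) = 1596/EI
  triangular load, peak 7 at the free end: 11w₀L⁴/(120EI) = 13306/EI
  δ_0 = 14901/EI
Tip deflection under a unit load at C: L³/(3EI) = 576/EI.
With EI = 53000 kN·m²: δ_0 = 0.28116 m and δ_{CC} = 0.010868 m/kN.
Compatibility — the spring shortens by R_C/k under the reaction it provides: δ_0 − R_C·δ_{CC} = R_C/k. With 1/k = 0.000127 m/kN, R_C = δ_0 / (δ_{CC} + 1/k) = 0.28116 / (0.010868 + 0.000127) = 25.57 kN.
Vertical equilibrium: R_A = ΣP − R_C = 64.8 − 25.57 = 39.23 kN.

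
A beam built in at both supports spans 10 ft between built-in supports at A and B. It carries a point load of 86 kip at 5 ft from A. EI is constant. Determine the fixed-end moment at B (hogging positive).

M_B = 107.5 kip·ft

Release both end moments; the primary structure is a simply-supported span AB with redundants M_A and M_B.
Simple-span end rotations at A and B under the given loads:
  at A: point load 86 at a = 5: Pab(L + b)/(6LEI) = 537.5/EI
  at B: point load 86 at a = 5: Pab(L + a)/(6LEI) = 537.5/EI
  θ_A0 = 537.5/EI,  θ_B0 = 537.5/EI
Flexibility coefficients: a unit moment at one end gives L/(3EI) there and L/(6EI) at the far end, so f₁₁ = f₂₂ = 3.333/EI and f₁₂ = f₂₁ = 1.667/EI.
Compatibility — zero rotation at each built-in end:
  3.333 M_A + 1.667 M_B = 537.5
  1.667 M_A + 3.333 M_B = 537.5
Solving the pair gives M_A = 107.5 kip·ft and M_B = 107.5 kip·ft (hogging).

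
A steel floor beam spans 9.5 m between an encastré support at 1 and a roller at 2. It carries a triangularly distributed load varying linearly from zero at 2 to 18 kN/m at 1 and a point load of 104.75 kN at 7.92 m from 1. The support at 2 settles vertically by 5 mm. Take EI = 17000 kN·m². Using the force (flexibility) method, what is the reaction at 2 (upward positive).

R_2 = 95.66 kN

Take the reaction at 2 as the redundant and release it; the primary structure is a cantilever fixed at 1.
Deflection at 2 on the released cantilever, summing each load's contribution:
  triangular load, peak 18 at the fixed end: w₀L⁴/(30EI) = 4887/EI
  point load 104.75 at a = 7.92: Pa²(3L − a)/(6EI) = 22537/EI
  δ_0 = 27424/EI
Flexibility coefficient — unit upward force at 2: δ_{22} = L³/(3EI) = 285.8/EI.
With EI = 17000 kN·m²: δ_0 = 1.6132 m and δ_{22} = 0.016811 m/kN.
Compatibility — the beam at 2 must follow the support down by 0.005 m: δ_0 − R_2·δ_{22} = 0.005, so R_2 = (1.6132 − 0.005)/0.016811 = 95.66 kN.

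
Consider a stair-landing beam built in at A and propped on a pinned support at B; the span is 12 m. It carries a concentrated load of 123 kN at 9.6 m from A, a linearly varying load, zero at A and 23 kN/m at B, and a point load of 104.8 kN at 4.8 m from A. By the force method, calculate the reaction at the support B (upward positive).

R_B = 184.3 kN

Take the reaction at B as the redundant and release it; the primary structure is a cantilever fixed at A.
Deflection at B on the released cantilever, summing each load's contribution:
  point load 123 at a = 9.6: Pa²(3L − a)/(6EI) = 49877/EI
  triangular load, peak 23 at the free end: 11w₀L⁴/(120EI) = 43718/EI
  point load 104.8 at a = 4.8: Pa²(3L − a)/(6EI) = 12556/EI
  δ_0 = 106151/EI
Flexibility coefficient — unit upward force at B: δ_{BB} = L³/(3EI) = 576/EI.
Compatibility at B: δ_0 − R_B·δ_{BB} = 0, so R_B = 106151/576 = 184.3 kN.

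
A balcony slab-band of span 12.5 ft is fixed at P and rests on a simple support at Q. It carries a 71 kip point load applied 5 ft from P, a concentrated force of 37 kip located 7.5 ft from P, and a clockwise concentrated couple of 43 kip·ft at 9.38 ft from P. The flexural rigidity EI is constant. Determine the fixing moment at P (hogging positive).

Take the reaction at Q as the redundant and release it; the primary structure is a cantilever fixed at P.
Downward deflection at the released point Q due to the loads:
  point load 71 at a = 5: Pa²(3L − a)/(6EI) = 9615/EI
  point load 37 at a = 7.5: Pa²(3L − a)/(6EI) = 10406/EI
  clockwise couple 43 at a = 9.38: M₀a(2L − a)/(2EI) = 3150/EI
  δ_0 = 23171/EI
Tip deflection under a unit load at Q: L³/(3EI) = 651/EI.
The prop prevents deflection at Q: R_Q = δ_0/δ_{QQ} = 23171/651 = 35.59 kip.
Moment equilibrium about P: M_P = Σ(load moments about P) − R_Q·L = 675.5 − 35.59×12.5 = 230.6 kip·ft.

M_P = 230.6 kip·ft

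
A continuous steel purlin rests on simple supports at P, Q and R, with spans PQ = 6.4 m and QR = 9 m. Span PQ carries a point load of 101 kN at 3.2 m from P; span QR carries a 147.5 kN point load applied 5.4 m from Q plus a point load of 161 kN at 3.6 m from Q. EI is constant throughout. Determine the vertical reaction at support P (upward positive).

Take M_Q as the redundant. Released structure: two simple spans PQ and QR with a hinge at Q.
Discontinuity in slope at Q on the released structure — sum the simple-span end rotations:
  span PQ: point load 101 at a = 3.2: Pab(L + a)/(6LEI) = 258.6/EI
  span QR: point load 147.5 at a = 5.4: Pab(L + b)/(6LEI) = 669.1/EI
  span QR: point load 161 at a = 3.6: Pab(L + b)/(6LEI) = 834.6/EI
  relative rotation θ_0 = (258.6 + 1504)/EI = 1762/EI
A unit hogging moment at Q produces rotation L₁/(3EI) + L₂/(3EI) = 5.133/EI.
Slope continuity at Q: θ_0 = M_Q·5.133/EI, so M_Q = 1762/5.133 = 343.3 kN·m (hogging).
Span PQ, ΣM about P with M_Q applied at Q: R_Q^{PQ}·6.4 = 323.2 + 343.3, so R_Q^{PQ} = 104.1 kN and R_P = 101 − 104.1 = -3.14 kN.

R_P = -3.14 kN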